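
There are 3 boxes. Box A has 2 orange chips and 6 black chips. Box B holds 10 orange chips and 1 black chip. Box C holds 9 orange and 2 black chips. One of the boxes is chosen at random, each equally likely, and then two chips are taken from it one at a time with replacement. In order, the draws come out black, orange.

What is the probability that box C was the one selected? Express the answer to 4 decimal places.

For each hypothesis, P(data | H) works out to: P(data | box A) = (6/8)(2/8) = 0.1875; P(data | box B) = (1/11)(10/11) = 0.082645; P(data | box C) = (2/11)(9/11) = 0.14876.
The prior-weighted likelihoods are 1/3 · 0.1875 = 0.0625, 1/3 · 0.082645 = 0.027548, 1/3 · 0.14876 = 0.049587; these sum to 0.13963.
Therefore the posterior P(box C | data) = (0.049587) / (0.13963) = 0.35512.

0.3551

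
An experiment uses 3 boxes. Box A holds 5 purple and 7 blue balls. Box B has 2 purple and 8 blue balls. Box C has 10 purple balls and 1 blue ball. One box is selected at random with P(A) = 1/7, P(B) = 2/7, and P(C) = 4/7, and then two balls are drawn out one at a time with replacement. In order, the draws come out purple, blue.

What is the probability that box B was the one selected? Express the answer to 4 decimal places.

For each hypothesis, P(data | H) works out to: P(data | box A) = (5/12)(7/12) = 0.24306; P(data | box B) = (2/10)(8/10) = 0.16; P(data | box C) = (10/11)(1/11) = 0.082645.
Multiplying each by its prior: 1/7 · 0.24306 = 0.034722, 2/7 · 0.16 = 0.045714, 4/7 · 0.082645 = 0.047226; these sum to 0.12766.
By Bayes' rule, P(box B | data) = (0.045714) / (0.12766) = 0.35809.

0.3581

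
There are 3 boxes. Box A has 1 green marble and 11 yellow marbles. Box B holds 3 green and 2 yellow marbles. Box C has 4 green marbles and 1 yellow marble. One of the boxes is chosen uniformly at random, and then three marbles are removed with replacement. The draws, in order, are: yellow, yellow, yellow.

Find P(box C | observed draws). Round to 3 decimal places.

0.009

Under each hypothesis, the probability of the observed sequence is: P(data | box A) = (11/12)(11/12)(11/12) = 0.77025; P(data | box B) = (2/5)(2/5)(2/5) = 0.064; P(data | box C) = (1/5)(1/5)(1/5) = 0.008.
The prior-weighted likelihoods are 1/3 · 0.77025 = 0.25675, 1/3 · 0.064 = 0.021333, 1/3 · 0.008 = 0.0026667; summing to 0.28075.
So P(box C | data) = (0.0026667) / (0.28075) = 0.0094983.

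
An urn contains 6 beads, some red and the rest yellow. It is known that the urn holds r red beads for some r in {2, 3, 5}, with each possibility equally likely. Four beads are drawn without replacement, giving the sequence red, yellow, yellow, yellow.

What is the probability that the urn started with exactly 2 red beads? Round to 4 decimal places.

0.7273

Compute the likelihood of the observed sequence for each case: P(data | r = 2) = (2/6)(4/5)(3/4)(2/3) = 2/15; P(data | r = 3) = (3/6)(3/5)(2/4)(1/3) = 1/20; P(data | r = 5) = (5/6)(1/5)(0/4) = 0.
The prior-weighted likelihoods are 1/3 · 2/15 = 2/45, 1/3 · 1/20 = 1/60, 1/3 · 0 = 0; summing to 11/180.
So P(r = 2 | data) = (2/45) / (11/180) = 8/11.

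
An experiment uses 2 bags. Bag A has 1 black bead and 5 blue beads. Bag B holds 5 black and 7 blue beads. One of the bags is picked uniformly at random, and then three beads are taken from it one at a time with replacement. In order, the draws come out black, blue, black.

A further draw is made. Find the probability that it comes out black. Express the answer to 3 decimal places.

Compute the likelihood of the observed sequence for each case: P(data | bag A) = (1/6)(5/6)(1/6) = 0.023148; P(data | bag B) = (5/12)(7/12)(5/12) = 0.10127.
Weighting by the prior gives 1/2 · 0.023148 = 0.011574, 1/2 · 0.10127 = 0.050637; summing to 0.062211.
The posterior is then P(bag A | data) = 0.18605, P(bag B | data) = 0.81395.
The predictive probability is P(black next | data) = (1/6)(0.18605) + (5/12)(0.81395) = 0.37016.

0.370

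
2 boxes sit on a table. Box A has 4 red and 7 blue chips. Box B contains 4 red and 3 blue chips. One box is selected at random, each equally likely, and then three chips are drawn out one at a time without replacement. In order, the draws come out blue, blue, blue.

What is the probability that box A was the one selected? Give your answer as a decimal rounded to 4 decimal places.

Compute the likelihood of the observed sequence for each case: P(data | box A) = (7/11)(6/10)(5/9) = 0.21212; P(data | box B) = (3/7)(2/6)(1/5) = 0.028571.
Multiplying each by its prior: 1/2 · 0.21212 = 0.10606, 1/2 · 0.028571 = 0.014286; these sum to 0.12035.
Therefore the posterior P(box A | data) = (0.10606) / (0.12035) = 0.88129.

0.8813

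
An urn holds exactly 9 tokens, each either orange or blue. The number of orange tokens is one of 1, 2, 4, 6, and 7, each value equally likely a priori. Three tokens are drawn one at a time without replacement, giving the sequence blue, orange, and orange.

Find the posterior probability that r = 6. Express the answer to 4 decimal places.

Compute the likelihood of the observed sequence for each case: P(data | r = 1) = (8/9)(1/8)(0/7) = 0; P(data | r = 2) = (7/9)(2/8)(1/7) = 1/36; P(data | r = 4) = (5/9)(4/8)(3/7) = 5/42; P(data | r = 6) = (3/9)(6/8)(5/7) = 5/28; P(data | r = 7) = (2/9)(7/8)(6/7) = 1/6.
The prior-weighted likelihoods are 1/5 · 0 = 0, 1/5 · 1/36 = 1/180, 1/5 · 5/42 = 1/42, 1/5 · 5/28 = 1/28, 1/5 · 1/6 = 1/30; summing to 31/315.
So P(r = 6 | data) = (1/28) / (31/315) = 45/124.

0.3629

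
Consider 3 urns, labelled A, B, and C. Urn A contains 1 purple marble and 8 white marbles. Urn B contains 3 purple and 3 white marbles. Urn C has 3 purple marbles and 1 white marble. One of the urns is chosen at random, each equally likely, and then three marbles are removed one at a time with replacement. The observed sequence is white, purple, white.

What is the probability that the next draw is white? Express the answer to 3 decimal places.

0.586

The likelihood of the observed sequence under each hypothesis: P(data | urn A) = (8/9)(1/9)(8/9) = 0.087791; P(data | urn B) = (3/6)(3/6)(3/6) = 0.125; P(data | urn C) = (1/4)(3/4)(1/4) = 0.046875.
The prior-weighted likelihoods are 1/3 · 0.087791 = 0.029264, 1/3 · 0.125 = 0.041667, 1/3 · 0.046875 = 0.015625; with total 0.086555.
The posterior is then P(urn A | data) = 0.33809, P(urn B | data) = 0.48139, P(urn C | data) = 0.18052.
So P(white next | data) = Σ P(white next | H) P(H | data) = (8/9)(0.33809) + (1/2)(0.48139) + (1/4)(0.18052) = 0.58635.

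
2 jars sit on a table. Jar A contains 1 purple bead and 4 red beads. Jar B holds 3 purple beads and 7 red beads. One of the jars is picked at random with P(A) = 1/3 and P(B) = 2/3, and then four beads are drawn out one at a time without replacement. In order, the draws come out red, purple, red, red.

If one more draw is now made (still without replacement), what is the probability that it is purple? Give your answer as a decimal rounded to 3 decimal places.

0.185

For each hypothesis, P(data | H) works out to: P(data | jar A) = (4/5)(1/4)(3/3)(2/2) = 1/5; P(data | jar B) = (7/10)(3/9)(6/8)(5/7) = 1/8.
The prior-weighted likelihoods are 1/3 · 1/5 = 1/15, 2/3 · 1/8 = 1/12; summing to 3/20.
Normalising, the posterior is P(jar A | data) = 4/9, P(jar B | data) = 5/9.
So P(purple next | data) = Σ P(purple next | H) P(H | data) = (0)(4/9) + (1/3)(5/9) = 5/27.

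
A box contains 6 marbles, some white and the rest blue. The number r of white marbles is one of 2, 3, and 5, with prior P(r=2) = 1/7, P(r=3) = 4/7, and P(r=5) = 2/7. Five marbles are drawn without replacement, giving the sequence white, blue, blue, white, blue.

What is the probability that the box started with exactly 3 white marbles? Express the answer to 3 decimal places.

The likelihood of the observed sequence under each hypothesis: P(data | r = 2) = (2/6)(4/5)(3/4)(1/3)(2/2) = 1/15; P(data | r = 3) = (3/6)(3/5)(2/4)(2/3)(1/2) = 1/20; P(data | r = 5) = (5/6)(1/5)(0/4) = 0.
Multiplying each by its prior: 1/7 · 1/15 = 1/105, 4/7 · 1/20 = 1/35, 2/7 · 0 = 0; summing to 4/105.
Hence P(r = 3 | data) = (1/35) / (4/105) = 3/4.

0.750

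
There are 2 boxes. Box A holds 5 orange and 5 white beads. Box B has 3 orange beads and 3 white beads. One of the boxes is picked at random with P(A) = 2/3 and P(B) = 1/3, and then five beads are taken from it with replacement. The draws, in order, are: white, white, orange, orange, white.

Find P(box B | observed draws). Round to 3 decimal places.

0.333

For each hypothesis, P(data | H) works out to: P(data | box A) = (5/10)(5/10)(5/10)(5/10)(5/10) = 1/32; P(data | box B) = (3/6)(3/6)(3/6)(3/6)(3/6) = 1/32.
Weighting by the prior gives 2/3 · 1/32 = 1/48, 1/3 · 1/32 = 1/96; summing to 1/32.
So P(box B | data) = (1/96) / (1/32) = 1/3.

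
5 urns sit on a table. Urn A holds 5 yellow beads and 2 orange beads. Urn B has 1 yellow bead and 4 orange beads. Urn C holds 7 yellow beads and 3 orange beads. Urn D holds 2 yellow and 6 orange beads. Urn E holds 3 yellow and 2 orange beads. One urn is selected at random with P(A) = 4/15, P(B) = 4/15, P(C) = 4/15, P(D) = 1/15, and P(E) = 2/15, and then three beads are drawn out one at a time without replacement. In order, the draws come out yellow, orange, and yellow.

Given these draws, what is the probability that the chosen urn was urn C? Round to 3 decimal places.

For each hypothesis, P(data | H) works out to: P(data | urn A) = (5/7)(2/6)(4/5) = 0.19048; P(data | urn B) = (1/5)(4/4)(0/3) = 0; P(data | urn C) = (7/10)(3/9)(6/8) = 0.175; P(data | urn D) = (2/8)(6/7)(1/6) = 0.035714; P(data | urn E) = (3/5)(2/4)(2/3) = 0.2.
Multiplying each by its prior: 4/15 · 0.19048 = 0.050794, 4/15 · 0 = 0, 4/15 · 0.175 = 0.046667, 1/15 · 0.035714 = 0.002381, 2/15 · 0.2 = 0.026667; with total 0.12651.
Hence P(urn C | data) = (0.046667) / (0.12651) = 0.36888.

0.369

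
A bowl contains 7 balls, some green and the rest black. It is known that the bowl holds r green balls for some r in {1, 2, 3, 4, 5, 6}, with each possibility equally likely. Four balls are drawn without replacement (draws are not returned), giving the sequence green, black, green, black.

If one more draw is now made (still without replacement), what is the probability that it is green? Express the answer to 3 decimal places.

0.500

The likelihood of the observed sequence under each hypothesis: P(data | r = 1) = (1/7)(6/6)(0/5) = 0; P(data | r = 2) = (2/7)(5/6)(1/5)(4/4) = 1/21; P(data | r = 3) = (3/7)(4/6)(2/5)(3/4) = 3/35; P(data | r = 4) = (4/7)(3/6)(3/5)(2/4) = 3/35; P(data | r = 5) = (5/7)(2/6)(4/5)(1/4) = 1/21; P(data | r = 6) = (6/7)(1/6)(5/5)(0/4) = 0.
The prior-weighted likelihoods are 1/6 · 0 = 0, 1/6 · 1/21 = 1/126, 1/6 · 3/35 = 1/70, 1/6 · 3/35 = 1/70, 1/6 · 1/21 = 1/126, 1/6 · 0 = 0; summing to 2/45.
Dividing through by the total gives posterior P(r = 1 | data) = 0, P(r = 2 | data) = 5/28, P(r = 3 | data) = 9/28, P(r = 4 | data) = 9/28, P(r = 5 | data) = 5/28, P(r = 6 | data) = 0.
So P(green next | data) = Σ P(green next | H) P(H | data) = (0)(5/28) + (1/3)(9/28) + (2/3)(9/28) + (1)(5/28) = 1/2.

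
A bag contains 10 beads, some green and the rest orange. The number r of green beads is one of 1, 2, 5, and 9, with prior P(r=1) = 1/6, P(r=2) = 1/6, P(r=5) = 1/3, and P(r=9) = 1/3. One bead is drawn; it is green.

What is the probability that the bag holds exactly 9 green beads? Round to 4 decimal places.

Compute the likelihood of this draw for each case: P(data | r = 1) = (1/10) = 1/10; P(data | r = 2) = (2/10) = 1/5; P(data | r = 5) = (5/10) = 1/2; P(data | r = 9) = (9/10) = 9/10.
The prior-weighted likelihoods are 1/6 · 1/10 = 1/60, 1/6 · 1/5 = 1/30, 1/3 · 1/2 = 1/6, 1/3 · 9/10 = 3/10; summing to 31/60.
By Bayes' rule, P(r = 9 | data) = (3/10) / (31/60) = 18/31.

0.5806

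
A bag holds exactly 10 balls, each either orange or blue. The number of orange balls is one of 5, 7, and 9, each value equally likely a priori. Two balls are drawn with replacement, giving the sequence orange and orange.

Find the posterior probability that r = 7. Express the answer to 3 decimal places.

Compute the likelihood of the observed sequence for each case: P(data | r = 5) = (5/10)(5/10) = 1/4; P(data | r = 7) = (7/10)(7/10) = 49/100; P(data | r = 9) = (9/10)(9/10) = 81/100.
The prior-weighted likelihoods are 1/3 · 1/4 = 1/12, 1/3 · 49/100 = 49/300, 1/3 · 81/100 = 27/100; these sum to 31/60.
By Bayes' rule, P(r = 7 | data) = (49/300) / (31/60) = 49/155.

0.316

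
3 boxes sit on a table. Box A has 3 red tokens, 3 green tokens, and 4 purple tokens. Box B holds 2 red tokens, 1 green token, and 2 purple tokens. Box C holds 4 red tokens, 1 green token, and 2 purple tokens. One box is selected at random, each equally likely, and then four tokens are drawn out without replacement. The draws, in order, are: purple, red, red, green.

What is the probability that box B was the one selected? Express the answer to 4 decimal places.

0.4375

For each hypothesis, P(data | H) works out to: P(data | box A) = (4/10)(3/9)(2/8)(3/7) = 1/70; P(data | box B) = (2/5)(2/4)(1/3)(1/2) = 1/30; P(data | box C) = (2/7)(4/6)(3/5)(1/4) = 1/35.
The prior-weighted likelihoods are 1/3 · 1/70 = 1/210, 1/3 · 1/30 = 1/90, 1/3 · 1/35 = 1/105; these sum to 8/315.
So P(box B | data) = (1/90) / (8/315) = 7/16.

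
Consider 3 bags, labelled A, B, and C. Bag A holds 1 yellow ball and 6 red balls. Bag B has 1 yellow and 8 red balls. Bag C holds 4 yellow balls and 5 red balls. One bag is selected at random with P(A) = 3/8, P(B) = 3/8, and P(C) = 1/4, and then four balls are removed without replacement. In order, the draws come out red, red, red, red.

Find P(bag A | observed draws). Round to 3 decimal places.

0.424

Under each hypothesis, the probability of the observed sequence is: P(data | bag A) = (6/7)(5/6)(4/5)(3/4) = 3/7; P(data | bag B) = (8/9)(7/8)(6/7)(5/6) = 5/9; P(data | bag C) = (5/9)(4/8)(3/7)(2/6) = 5/126.
Multiplying each by its prior: 3/8 · 3/7 = 9/56, 3/8 · 5/9 = 5/24, 1/4 · 5/126 = 5/504; these sum to 191/504.
So P(bag A | data) = (9/56) / (191/504) = 81/191.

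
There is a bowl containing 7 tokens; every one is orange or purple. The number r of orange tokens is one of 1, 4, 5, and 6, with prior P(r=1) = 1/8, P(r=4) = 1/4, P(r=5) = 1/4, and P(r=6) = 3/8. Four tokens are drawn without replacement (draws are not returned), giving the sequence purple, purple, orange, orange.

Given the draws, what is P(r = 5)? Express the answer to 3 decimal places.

0.357

For each hypothesis, P(data | H) works out to: P(data | r = 1) = (6/7)(5/6)(1/5)(0/4) = 0; P(data | r = 4) = (3/7)(2/6)(4/5)(3/4) = 3/35; P(data | r = 5) = (2/7)(1/6)(5/5)(4/4) = 1/21; P(data | r = 6) = (1/7)(0/6) = 0.
The prior-weighted likelihoods are 1/8 · 0 = 0, 1/4 · 3/35 = 3/140, 1/4 · 1/21 = 1/84, 3/8 · 0 = 0; summing to 1/30.
Therefore the posterior P(r = 5 | data) = (1/84) / (1/30) = 5/14.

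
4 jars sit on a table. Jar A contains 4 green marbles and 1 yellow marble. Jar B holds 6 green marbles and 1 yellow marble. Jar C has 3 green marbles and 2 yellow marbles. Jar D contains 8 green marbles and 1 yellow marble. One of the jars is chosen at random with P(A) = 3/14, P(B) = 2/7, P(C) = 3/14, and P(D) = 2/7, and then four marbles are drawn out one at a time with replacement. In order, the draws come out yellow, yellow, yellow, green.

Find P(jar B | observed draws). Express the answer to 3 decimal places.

0.067

For each hypothesis, P(data | H) works out to: P(data | jar A) = (1/5)(1/5)(1/5)(4/5) = 0.0064; P(data | jar B) = (1/7)(1/7)(1/7)(6/7) = 0.002499; P(data | jar C) = (2/5)(2/5)(2/5)(3/5) = 0.0384; P(data | jar D) = (1/9)(1/9)(1/9)(8/9) = 0.0012193.
Weighting by the prior gives 3/14 · 0.0064 = 0.0013714, 2/7 · 0.002499 = 0.00071399, 3/14 · 0.0384 = 0.0082286, 2/7 · 0.0012193 = 0.00034838; summing to 0.010662.
By Bayes' rule, P(jar B | data) = (0.00071399) / (0.010662) = 0.066963.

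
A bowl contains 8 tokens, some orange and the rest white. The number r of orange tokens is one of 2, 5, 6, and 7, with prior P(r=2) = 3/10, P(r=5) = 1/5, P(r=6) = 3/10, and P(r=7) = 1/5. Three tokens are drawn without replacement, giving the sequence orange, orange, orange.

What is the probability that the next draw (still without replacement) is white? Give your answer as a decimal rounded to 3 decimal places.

0.333

Compute the likelihood of the observed sequence for each case: P(data | r = 2) = (2/8)(1/7)(0/6) = 0; P(data | r = 5) = (5/8)(4/7)(3/6) = 5/28; P(data | r = 6) = (6/8)(5/7)(4/6) = 5/14; P(data | r = 7) = (7/8)(6/7)(5/6) = 5/8.
Multiplying each by its prior: 3/10 · 0 = 0, 1/5 · 5/28 = 1/28, 3/10 · 5/14 = 3/28, 1/5 · 5/8 = 1/8; these sum to 15/56.
Dividing through by the total gives posterior P(r = 2 | data) = 0, P(r = 5 | data) = 2/15, P(r = 6 | data) = 2/5, P(r = 7 | data) = 7/15.
So P(white next | data) = Σ P(white next | H) P(H | data) = (3/5)(2/15) + (2/5)(2/5) + (1/5)(7/15) = 1/3.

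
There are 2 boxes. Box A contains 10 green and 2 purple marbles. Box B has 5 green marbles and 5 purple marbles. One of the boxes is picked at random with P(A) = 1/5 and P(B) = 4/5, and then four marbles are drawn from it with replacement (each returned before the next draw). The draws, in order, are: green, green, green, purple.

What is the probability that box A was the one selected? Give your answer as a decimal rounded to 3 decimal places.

Under each hypothesis, the probability of the observed sequence is: P(data | box A) = (10/12)(10/12)(10/12)(2/12) = 0.096451; P(data | box B) = (5/10)(5/10)(5/10)(5/10) = 0.0625.
Weighting by the prior gives 1/5 · 0.096451 = 0.01929, 4/5 · 0.0625 = 0.05; these sum to 0.06929.
Therefore the posterior P(box A | data) = (0.01929) / (0.06929) = 0.2784.

0.278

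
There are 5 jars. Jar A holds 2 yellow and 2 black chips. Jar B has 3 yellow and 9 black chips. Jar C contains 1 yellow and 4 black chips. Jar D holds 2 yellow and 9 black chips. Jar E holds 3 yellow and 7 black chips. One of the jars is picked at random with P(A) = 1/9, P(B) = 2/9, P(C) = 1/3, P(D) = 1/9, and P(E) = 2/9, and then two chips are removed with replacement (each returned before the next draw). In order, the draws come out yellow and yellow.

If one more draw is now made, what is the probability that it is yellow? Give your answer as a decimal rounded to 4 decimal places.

0.3393

Compute the likelihood of the observed sequence for each case: P(data | jar A) = (2/4)(2/4) = 0.25; P(data | jar B) = (3/12)(3/12) = 0.0625; P(data | jar C) = (1/5)(1/5) = 0.04; P(data | jar D) = (2/11)(2/11) = 0.033058; P(data | jar E) = (3/10)(3/10) = 0.09.
Weighting by the prior gives 1/9 · 0.25 = 0.027778, 2/9 · 0.0625 = 0.013889, 1/3 · 0.04 = 0.013333, 1/9 · 0.033058 = 0.0036731, 2/9 · 0.09 = 0.02; these sum to 0.078673.
The posterior is then P(jar A | data) = 0.35308, P(jar B | data) = 0.17654, P(jar C | data) = 0.16948, P(jar D | data) = 0.046688, P(jar E | data) = 0.25422.
Averaging over the posterior, P(yellow next | data) = (1/2)(0.35308) + (1/4)(0.17654) + (1/5)(0.16948) + (2/11)(0.046688) + (3/10)(0.25422) = 0.33932.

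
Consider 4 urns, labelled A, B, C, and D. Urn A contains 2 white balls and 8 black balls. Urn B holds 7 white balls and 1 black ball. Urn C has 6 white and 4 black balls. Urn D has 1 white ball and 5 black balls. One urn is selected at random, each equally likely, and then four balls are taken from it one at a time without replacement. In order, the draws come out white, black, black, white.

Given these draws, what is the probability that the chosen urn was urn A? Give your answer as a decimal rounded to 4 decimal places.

0.2373

Under each hypothesis, the probability of the observed sequence is: P(data | urn A) = (2/10)(8/9)(7/8)(1/7) = 0.022222; P(data | urn B) = (7/8)(1/7)(0/6) = 0; P(data | urn C) = (6/10)(4/9)(3/8)(5/7) = 0.071429; P(data | urn D) = (1/6)(5/5)(4/4)(0/3) = 0.
Multiplying each by its prior: 1/4 · 0.022222 = 0.0055556, 1/4 · 0 = 0, 1/4 · 0.071429 = 0.017857, 1/4 · 0 = 0; with total 0.023413.
Hence P(urn A | data) = (0.0055556) / (0.023413) = 0.23729.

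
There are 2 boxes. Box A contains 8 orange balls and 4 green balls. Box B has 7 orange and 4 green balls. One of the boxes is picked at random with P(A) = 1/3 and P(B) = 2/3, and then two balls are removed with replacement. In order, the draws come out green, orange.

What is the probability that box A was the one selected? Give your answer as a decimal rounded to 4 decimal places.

0.3244

For each hypothesis, P(data | H) works out to: P(data | box A) = (4/12)(8/12) = 0.22222; P(data | box B) = (4/11)(7/11) = 0.2314.
Weighting by the prior gives 1/3 · 0.22222 = 0.074074, 2/3 · 0.2314 = 0.15427; these sum to 0.22834.
So P(box A | data) = (0.074074) / (0.22834) = 0.3244.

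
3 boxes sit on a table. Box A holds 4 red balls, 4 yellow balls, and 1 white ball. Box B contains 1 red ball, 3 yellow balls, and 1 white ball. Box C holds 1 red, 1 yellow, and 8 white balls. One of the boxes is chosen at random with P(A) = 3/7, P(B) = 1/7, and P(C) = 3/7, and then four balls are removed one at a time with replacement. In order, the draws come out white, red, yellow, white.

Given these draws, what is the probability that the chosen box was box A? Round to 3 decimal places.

Under each hypothesis, the probability of the observed sequence is: P(data | box A) = (1/9)(4/9)(4/9)(1/9) = 0.0024387; P(data | box B) = (1/5)(1/5)(3/5)(1/5) = 0.0048; P(data | box C) = (8/10)(1/10)(1/10)(8/10) = 0.0064.
Weighting by the prior gives 3/7 · 0.0024387 = 0.0010451, 1/7 · 0.0048 = 0.00068571, 3/7 · 0.0064 = 0.0027429; summing to 0.0044737.
Therefore the posterior P(box A | data) = (0.0010451) / (0.0044737) = 0.23362.

0.234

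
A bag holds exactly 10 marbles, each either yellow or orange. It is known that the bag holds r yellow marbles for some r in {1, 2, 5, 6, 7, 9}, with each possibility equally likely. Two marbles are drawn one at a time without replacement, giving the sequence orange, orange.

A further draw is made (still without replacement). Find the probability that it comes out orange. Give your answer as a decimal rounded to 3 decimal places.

0.700

For each hypothesis, P(data | H) works out to: P(data | r = 1) = (9/10)(8/9) = 4/5; P(data | r = 2) = (8/10)(7/9) = 28/45; P(data | r = 5) = (5/10)(4/9) = 2/9; P(data | r = 6) = (4/10)(3/9) = 2/15; P(data | r = 7) = (3/10)(2/9) = 1/15; P(data | r = 9) = (1/10)(0/9) = 0.
Multiplying each by its prior: 1/6 · 4/5 = 2/15, 1/6 · 28/45 = 14/135, 1/6 · 2/9 = 1/27, 1/6 · 2/15 = 1/45, 1/6 · 1/15 = 1/90, 1/6 · 0 = 0; summing to 83/270.
Dividing through by the total gives posterior P(r = 1 | data) = 36/83, P(r = 2 | data) = 28/83, P(r = 5 | data) = 10/83, P(r = 6 | data) = 6/83, P(r = 7 | data) = 3/83, P(r = 9 | data) = 0.
Averaging over the posterior, P(orange next | data) = (7/8)(36/83) + (3/4)(28/83) + (3/8)(10/83) + (1/4)(6/83) + (1/8)(3/83) = 465/664.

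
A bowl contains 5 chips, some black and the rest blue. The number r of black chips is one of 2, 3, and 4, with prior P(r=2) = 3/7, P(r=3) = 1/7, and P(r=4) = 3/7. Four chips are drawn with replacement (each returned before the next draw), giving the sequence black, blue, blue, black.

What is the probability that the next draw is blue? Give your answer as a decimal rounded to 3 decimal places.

The likelihood of the observed sequence under each hypothesis: P(data | r = 2) = (2/5)(3/5)(3/5)(2/5) = 0.0576; P(data | r = 3) = (3/5)(2/5)(2/5)(3/5) = 0.0576; P(data | r = 4) = (4/5)(1/5)(1/5)(4/5) = 0.0256.
Multiplying each by its prior: 3/7 · 0.0576 = 0.024686, 1/7 · 0.0576 = 0.0082286, 3/7 · 0.0256 = 0.010971; summing to 0.043886.
Dividing through by the total gives posterior P(r = 2 | data) = 0.5625, P(r = 3 | data) = 0.1875, P(r = 4 | data) = 0.25.
So P(blue next | data) = Σ P(blue next | H) P(H | data) = (3/5)(0.5625) + (2/5)(0.1875) + (1/5)(0.25) = 0.4625.

0.463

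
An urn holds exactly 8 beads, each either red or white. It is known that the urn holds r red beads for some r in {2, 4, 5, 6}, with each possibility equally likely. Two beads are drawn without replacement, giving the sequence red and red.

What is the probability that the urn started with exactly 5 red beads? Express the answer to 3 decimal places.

0.313

Compute the likelihood of the observed sequence for each case: P(data | r = 2) = (2/8)(1/7) = 1/28; P(data | r = 4) = (4/8)(3/7) = 3/14; P(data | r = 5) = (5/8)(4/7) = 5/14; P(data | r = 6) = (6/8)(5/7) = 15/28.
Multiplying each by its prior: 1/4 · 1/28 = 1/112, 1/4 · 3/14 = 3/56, 1/4 · 5/14 = 5/56, 1/4 · 15/28 = 15/112; these sum to 2/7.
Hence P(r = 5 | data) = (5/56) / (2/7) = 5/16.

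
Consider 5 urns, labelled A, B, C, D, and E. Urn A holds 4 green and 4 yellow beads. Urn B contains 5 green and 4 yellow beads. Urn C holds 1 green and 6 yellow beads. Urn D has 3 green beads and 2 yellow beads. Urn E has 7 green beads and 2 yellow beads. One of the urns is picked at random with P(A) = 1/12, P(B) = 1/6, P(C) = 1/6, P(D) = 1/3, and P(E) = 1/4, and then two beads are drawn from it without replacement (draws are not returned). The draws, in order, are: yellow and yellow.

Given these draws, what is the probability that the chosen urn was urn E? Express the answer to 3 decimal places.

0.034

The likelihood of the observed sequence under each hypothesis: P(data | urn A) = (4/8)(3/7) = 0.21429; P(data | urn B) = (4/9)(3/8) = 0.16667; P(data | urn C) = (6/7)(5/6) = 0.71429; P(data | urn D) = (2/5)(1/4) = 0.1; P(data | urn E) = (2/9)(1/8) = 0.027778.
Multiplying each by its prior: 1/12 · 0.21429 = 0.017857, 1/6 · 0.16667 = 0.027778, 1/6 · 0.71429 = 0.11905, 1/3 · 0.1 = 0.033333, 1/4 · 0.027778 = 0.0069444; these sum to 0.20496.
Hence P(urn E | data) = (0.0069444) / (0.20496) = 0.033882.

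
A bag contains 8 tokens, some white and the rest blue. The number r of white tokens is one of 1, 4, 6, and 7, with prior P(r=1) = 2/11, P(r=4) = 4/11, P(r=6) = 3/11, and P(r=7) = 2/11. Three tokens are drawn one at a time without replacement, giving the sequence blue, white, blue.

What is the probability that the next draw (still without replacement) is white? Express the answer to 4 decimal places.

The likelihood of the observed sequence under each hypothesis: P(data | r = 1) = (7/8)(1/7)(6/6) = 1/8; P(data | r = 4) = (4/8)(4/7)(3/6) = 1/7; P(data | r = 6) = (2/8)(6/7)(1/6) = 1/28; P(data | r = 7) = (1/8)(7/7)(0/6) = 0.
Multiplying each by its prior: 2/11 · 1/8 = 1/44, 4/11 · 1/7 = 4/77, 3/11 · 1/28 = 3/308, 2/11 · 0 = 0; these sum to 13/154.
Normalising, the posterior is P(r = 1 | data) = 7/26, P(r = 4 | data) = 8/13, P(r = 6 | data) = 3/26, P(r = 7 | data) = 0.
The predictive probability is P(white next | data) = (0)(7/26) + (3/5)(8/13) + (1)(3/26) = 63/130.

0.4846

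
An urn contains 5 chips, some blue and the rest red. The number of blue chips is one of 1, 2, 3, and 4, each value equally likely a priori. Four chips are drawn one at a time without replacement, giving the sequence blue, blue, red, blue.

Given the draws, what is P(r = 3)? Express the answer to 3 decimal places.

0.333

For each hypothesis, P(data | H) works out to: P(data | r = 1) = (1/5)(0/4) = 0; P(data | r = 2) = (2/5)(1/4)(3/3)(0/2) = 0; P(data | r = 3) = (3/5)(2/4)(2/3)(1/2) = 1/10; P(data | r = 4) = (4/5)(3/4)(1/3)(2/2) = 1/5.
Weighting by the prior gives 1/4 · 0 = 0, 1/4 · 0 = 0, 1/4 · 1/10 = 1/40, 1/4 · 1/5 = 1/20; summing to 3/40.
By Bayes' rule, P(r = 3 | data) = (1/40) / (3/40) = 1/3.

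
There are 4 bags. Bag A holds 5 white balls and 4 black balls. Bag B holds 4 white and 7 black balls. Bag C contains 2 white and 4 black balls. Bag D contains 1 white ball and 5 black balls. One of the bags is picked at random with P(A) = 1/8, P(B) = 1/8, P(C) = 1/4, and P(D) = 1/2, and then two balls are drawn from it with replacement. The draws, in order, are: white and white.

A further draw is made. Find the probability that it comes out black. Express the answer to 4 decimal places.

0.5968

For each hypothesis, P(data | H) works out to: P(data | bag A) = (5/9)(5/9) = 0.30864; P(data | bag B) = (4/11)(4/11) = 0.13223; P(data | bag C) = (2/6)(2/6) = 0.11111; P(data | bag D) = (1/6)(1/6) = 0.027778.
Weighting by the prior gives 1/8 · 0.30864 = 0.03858, 1/8 · 0.13223 = 0.016529, 1/4 · 0.11111 = 0.027778, 1/2 · 0.027778 = 0.013889; summing to 0.096776.
Dividing through by the total gives posterior P(bag A | data) = 0.39866, P(bag B | data) = 0.1708, P(bag C | data) = 0.28703, P(bag D | data) = 0.14352.
Averaging over the posterior, P(black next | data) = (4/9)(0.39866) + (7/11)(0.1708) + (2/3)(0.28703) + (5/6)(0.14352) = 0.59682.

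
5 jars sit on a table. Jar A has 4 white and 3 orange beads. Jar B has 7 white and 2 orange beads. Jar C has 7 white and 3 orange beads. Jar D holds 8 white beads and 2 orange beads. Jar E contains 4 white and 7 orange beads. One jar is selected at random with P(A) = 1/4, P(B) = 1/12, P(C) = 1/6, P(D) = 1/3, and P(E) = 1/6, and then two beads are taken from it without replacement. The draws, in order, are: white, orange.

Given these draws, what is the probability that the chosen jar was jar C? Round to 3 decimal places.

0.170

Compute the likelihood of the observed sequence for each case: P(data | jar A) = (4/7)(3/6) = 0.28571; P(data | jar B) = (7/9)(2/8) = 0.19444; P(data | jar C) = (7/10)(3/9) = 0.23333; P(data | jar D) = (8/10)(2/9) = 0.17778; P(data | jar E) = (4/11)(7/10) = 0.25455.
The prior-weighted likelihoods are 1/4 · 0.28571 = 0.071429, 1/12 · 0.19444 = 0.016204, 1/6 · 0.23333 = 0.038889, 1/3 · 0.17778 = 0.059259, 1/6 · 0.25455 = 0.042424; summing to 0.2282.
So P(jar C | data) = (0.038889) / (0.2282) = 0.17041.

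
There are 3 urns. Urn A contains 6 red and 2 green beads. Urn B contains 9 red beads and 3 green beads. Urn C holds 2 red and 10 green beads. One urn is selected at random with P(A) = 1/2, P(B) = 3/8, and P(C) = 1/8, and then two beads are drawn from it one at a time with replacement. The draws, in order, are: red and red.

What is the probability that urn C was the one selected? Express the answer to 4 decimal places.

0.0070

Compute the likelihood of the observed sequence for each case: P(data | urn A) = (6/8)(6/8) = 0.5625; P(data | urn B) = (9/12)(9/12) = 0.5625; P(data | urn C) = (2/12)(2/12) = 0.027778.
Multiplying each by its prior: 1/2 · 0.5625 = 0.28125, 3/8 · 0.5625 = 0.21094, 1/8 · 0.027778 = 0.0034722; summing to 0.49566.
So P(urn C | data) = (0.0034722) / (0.49566) = 0.0070053.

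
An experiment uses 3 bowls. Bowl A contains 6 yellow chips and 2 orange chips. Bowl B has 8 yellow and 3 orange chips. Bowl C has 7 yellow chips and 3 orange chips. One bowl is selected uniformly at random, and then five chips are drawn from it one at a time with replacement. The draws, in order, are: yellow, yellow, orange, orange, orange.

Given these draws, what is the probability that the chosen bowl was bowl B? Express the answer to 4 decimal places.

0.3276

Compute the likelihood of the observed sequence for each case: P(data | bowl A) = (6/8)(6/8)(2/8)(2/8)(2/8) = 0.0087891; P(data | bowl B) = (8/11)(8/11)(3/11)(3/11)(3/11) = 0.01073; P(data | bowl C) = (7/10)(7/10)(3/10)(3/10)(3/10) = 0.01323.
The prior-weighted likelihoods are 1/3 · 0.0087891 = 0.0029297, 1/3 · 0.01073 = 0.0035765, 1/3 · 0.01323 = 0.00441; summing to 0.010916.
So P(bowl B | data) = (0.0035765) / (0.010916) = 0.32763.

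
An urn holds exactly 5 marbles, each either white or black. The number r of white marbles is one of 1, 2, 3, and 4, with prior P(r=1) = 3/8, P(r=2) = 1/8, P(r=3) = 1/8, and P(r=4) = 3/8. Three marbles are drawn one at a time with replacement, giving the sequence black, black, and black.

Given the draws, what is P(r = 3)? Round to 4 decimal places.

For each hypothesis, P(data | H) works out to: P(data | r = 1) = (4/5)(4/5)(4/5) = 64/125; P(data | r = 2) = (3/5)(3/5)(3/5) = 27/125; P(data | r = 3) = (2/5)(2/5)(2/5) = 8/125; P(data | r = 4) = (1/5)(1/5)(1/5) = 1/125.
The prior-weighted likelihoods are 3/8 · 64/125 = 24/125, 1/8 · 27/125 = 27/1000, 1/8 · 8/125 = 1/125, 3/8 · 1/125 = 3/1000; these sum to 23/100.
By Bayes' rule, P(r = 3 | data) = (1/125) / (23/100) = 4/115.

0.0348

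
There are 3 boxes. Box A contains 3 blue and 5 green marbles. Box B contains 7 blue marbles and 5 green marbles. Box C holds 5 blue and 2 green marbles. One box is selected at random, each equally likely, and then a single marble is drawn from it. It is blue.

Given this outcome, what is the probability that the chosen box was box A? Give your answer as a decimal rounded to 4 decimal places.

0.2242

For each hypothesis, P(data | H) works out to: P(data | box A) = (3/8) = 3/8; P(data | box B) = (7/12) = 7/12; P(data | box C) = (5/7) = 5/7.
Multiplying each by its prior: 1/3 · 3/8 = 1/8, 1/3 · 7/12 = 7/36, 1/3 · 5/7 = 5/21; these sum to 281/504.
Hence P(box A | data) = (1/8) / (281/504) = 63/281.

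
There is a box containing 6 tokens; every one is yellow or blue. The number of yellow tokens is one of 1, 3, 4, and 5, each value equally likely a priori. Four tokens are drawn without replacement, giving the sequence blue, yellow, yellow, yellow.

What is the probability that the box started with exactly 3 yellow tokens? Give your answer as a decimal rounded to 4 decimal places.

Compute the likelihood of the observed sequence for each case: P(data | r = 1) = (5/6)(1/5)(0/4) = 0; P(data | r = 3) = (3/6)(3/5)(2/4)(1/3) = 1/20; P(data | r = 4) = (2/6)(4/5)(3/4)(2/3) = 2/15; P(data | r = 5) = (1/6)(5/5)(4/4)(3/3) = 1/6.
Multiplying each by its prior: 1/4 · 0 = 0, 1/4 · 1/20 = 1/80, 1/4 · 2/15 = 1/30, 1/4 · 1/6 = 1/24; summing to 7/80.
Hence P(r = 3 | data) = (1/80) / (7/80) = 1/7.

0.1429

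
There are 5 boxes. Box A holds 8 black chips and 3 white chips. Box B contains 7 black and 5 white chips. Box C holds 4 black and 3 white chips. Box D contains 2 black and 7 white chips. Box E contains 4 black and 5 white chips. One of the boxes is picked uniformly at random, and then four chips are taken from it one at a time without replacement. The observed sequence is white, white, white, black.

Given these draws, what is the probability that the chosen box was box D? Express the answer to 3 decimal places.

Compute the likelihood of the observed sequence for each case: P(data | box A) = (3/11)(2/10)(1/9)(8/8) = 0.0060606; P(data | box B) = (5/12)(4/11)(3/10)(7/9) = 0.035354; P(data | box C) = (3/7)(2/6)(1/5)(4/4) = 0.028571; P(data | box D) = (7/9)(6/8)(5/7)(2/6) = 0.13889; P(data | box E) = (5/9)(4/8)(3/7)(4/6) = 0.079365.
Multiplying each by its prior: 1/5 · 0.0060606 = 0.0012121, 1/5 · 0.035354 = 0.0070707, 1/5 · 0.028571 = 0.0057143, 1/5 · 0.13889 = 0.027778, 1/5 · 0.079365 = 0.015873; with total 0.057648.
Hence P(box D | data) = (0.027778) / (0.057648) = 0.48185.

0.482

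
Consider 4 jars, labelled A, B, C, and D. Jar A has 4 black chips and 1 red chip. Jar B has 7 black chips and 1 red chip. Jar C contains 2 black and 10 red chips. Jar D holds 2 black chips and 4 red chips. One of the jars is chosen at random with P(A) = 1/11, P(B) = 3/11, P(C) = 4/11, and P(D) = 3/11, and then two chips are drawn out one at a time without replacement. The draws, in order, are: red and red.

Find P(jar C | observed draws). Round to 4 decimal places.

The likelihood of the observed sequence under each hypothesis: P(data | jar A) = (1/5)(0/4) = 0; P(data | jar B) = (1/8)(0/7) = 0; P(data | jar C) = (10/12)(9/11) = 15/22; P(data | jar D) = (4/6)(3/5) = 2/5.
The prior-weighted likelihoods are 1/11 · 0 = 0, 3/11 · 0 = 0, 4/11 · 15/22 = 30/121, 3/11 · 2/5 = 6/55; with total 216/605.
So P(jar C | data) = (30/121) / (216/605) = 25/36.

0.6944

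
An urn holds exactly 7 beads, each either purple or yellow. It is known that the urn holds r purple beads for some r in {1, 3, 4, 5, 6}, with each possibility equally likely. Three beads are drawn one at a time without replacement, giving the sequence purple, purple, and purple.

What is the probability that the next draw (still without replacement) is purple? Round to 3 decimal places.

0.600

The likelihood of the observed sequence under each hypothesis: P(data | r = 1) = (1/7)(0/6) = 0; P(data | r = 3) = (3/7)(2/6)(1/5) = 1/35; P(data | r = 4) = (4/7)(3/6)(2/5) = 4/35; P(data | r = 5) = (5/7)(4/6)(3/5) = 2/7; P(data | r = 6) = (6/7)(5/6)(4/5) = 4/7.
Weighting by the prior gives 1/5 · 0 = 0, 1/5 · 1/35 = 1/175, 1/5 · 4/35 = 4/175, 1/5 · 2/7 = 2/35, 1/5 · 4/7 = 4/35; summing to 1/5.
Dividing through by the total gives posterior P(r = 1 | data) = 0, P(r = 3 | data) = 1/35, P(r = 4 | data) = 4/35, P(r = 5 | data) = 2/7, P(r = 6 | data) = 4/7.
Averaging over the posterior, P(purple next | data) = (0)(1/35) + (1/4)(4/35) + (1/2)(2/7) + (3/4)(4/7) = 3/5.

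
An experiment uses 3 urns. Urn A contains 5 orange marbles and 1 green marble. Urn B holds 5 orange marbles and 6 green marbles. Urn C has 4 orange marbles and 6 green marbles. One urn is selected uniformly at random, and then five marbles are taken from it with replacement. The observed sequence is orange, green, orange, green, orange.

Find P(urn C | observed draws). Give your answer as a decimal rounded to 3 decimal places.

0.344

The likelihood of the observed sequence under each hypothesis: P(data | urn A) = (5/6)(1/6)(5/6)(1/6)(5/6) = 0.016075; P(data | urn B) = (5/11)(6/11)(5/11)(6/11)(5/11) = 0.027941; P(data | urn C) = (4/10)(6/10)(4/10)(6/10)(4/10) = 0.02304.
Weighting by the prior gives 1/3 · 0.016075 = 0.0053584, 1/3 · 0.027941 = 0.0093138, 1/3 · 0.02304 = 0.00768; with total 0.022352.
So P(urn C | data) = (0.00768) / (0.022352) = 0.34359.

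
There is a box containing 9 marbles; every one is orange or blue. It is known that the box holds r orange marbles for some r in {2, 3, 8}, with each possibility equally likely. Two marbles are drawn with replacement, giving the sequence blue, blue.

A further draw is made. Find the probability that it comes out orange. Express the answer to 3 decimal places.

Under each hypothesis, the probability of the observed sequence is: P(data | r = 2) = (7/9)(7/9) = 49/81; P(data | r = 3) = (6/9)(6/9) = 4/9; P(data | r = 8) = (1/9)(1/9) = 1/81.
The prior-weighted likelihoods are 1/3 · 49/81 = 49/243, 1/3 · 4/9 = 4/27, 1/3 · 1/81 = 1/243; with total 86/243.
Dividing through by the total gives posterior P(r = 2 | data) = 49/86, P(r = 3 | data) = 18/43, P(r = 8 | data) = 1/86.
Averaging over the posterior, P(orange next | data) = (2/9)(49/86) + (1/3)(18/43) + (8/9)(1/86) = 107/387.

0.276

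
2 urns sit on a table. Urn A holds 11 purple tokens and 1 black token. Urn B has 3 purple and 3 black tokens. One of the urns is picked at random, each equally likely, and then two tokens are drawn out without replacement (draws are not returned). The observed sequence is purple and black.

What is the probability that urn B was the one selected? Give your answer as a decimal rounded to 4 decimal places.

For each hypothesis, P(data | H) works out to: P(data | urn A) = (11/12)(1/11) = 1/12; P(data | urn B) = (3/6)(3/5) = 3/10.
The prior-weighted likelihoods are 1/2 · 1/12 = 1/24, 1/2 · 3/10 = 3/20; with total 23/120.
Therefore the posterior P(urn B | data) = (3/20) / (23/120) = 18/23.

0.7826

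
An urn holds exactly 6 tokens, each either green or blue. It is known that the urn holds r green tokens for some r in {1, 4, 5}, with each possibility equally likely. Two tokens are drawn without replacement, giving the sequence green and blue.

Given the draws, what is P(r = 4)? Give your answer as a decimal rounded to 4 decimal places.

For each hypothesis, P(data | H) works out to: P(data | r = 1) = (1/6)(5/5) = 1/6; P(data | r = 4) = (4/6)(2/5) = 4/15; P(data | r = 5) = (5/6)(1/5) = 1/6.
Weighting by the prior gives 1/3 · 1/6 = 1/18, 1/3 · 4/15 = 4/45, 1/3 · 1/6 = 1/18; these sum to 1/5.
By Bayes' rule, P(r = 4 | data) = (4/45) / (1/5) = 4/9.

0.4444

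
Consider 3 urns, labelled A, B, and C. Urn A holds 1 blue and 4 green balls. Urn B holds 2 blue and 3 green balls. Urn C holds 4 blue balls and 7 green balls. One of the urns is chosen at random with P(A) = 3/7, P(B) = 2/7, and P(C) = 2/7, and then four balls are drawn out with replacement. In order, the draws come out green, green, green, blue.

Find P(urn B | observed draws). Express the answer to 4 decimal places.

0.2589

The likelihood of the observed sequence under each hypothesis: P(data | urn A) = (4/5)(4/5)(4/5)(1/5) = 0.1024; P(data | urn B) = (3/5)(3/5)(3/5)(2/5) = 0.0864; P(data | urn C) = (7/11)(7/11)(7/11)(4/11) = 0.093709.
Weighting by the prior gives 3/7 · 0.1024 = 0.043886, 2/7 · 0.0864 = 0.024686, 2/7 · 0.093709 = 0.026774; with total 0.095346.
Hence P(urn B | data) = (0.024686) / (0.095346) = 0.25891.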